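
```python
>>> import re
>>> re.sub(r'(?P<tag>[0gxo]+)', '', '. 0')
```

'. '

Each match is replaced by ''.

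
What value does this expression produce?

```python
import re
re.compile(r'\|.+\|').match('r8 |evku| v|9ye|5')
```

None

With `match`, the pattern is implicitly anchored at the beginning.
Here position 0 doesn't satisfy it, so the call returns None.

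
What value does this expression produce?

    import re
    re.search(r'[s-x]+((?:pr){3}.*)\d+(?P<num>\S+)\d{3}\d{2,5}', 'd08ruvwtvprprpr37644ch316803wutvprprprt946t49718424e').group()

The pattern matches one or more of a character in [s-x]; then the literal 'pr' repeated 3 times, then zero or more of any character (captured); then one or more of a digit; then one or more of a non-whitespace character (captured as 'num'); then exactly 3 of a digit, then 2 to 5 of a digit.
`search` walks the string left to right and returns the first match it finds.
The match spans [4:51] → 'uvwtvprprpr37644ch316803wutvprprprt946t49718424'.
Captured: group 1 = 'prprpr37644ch316803wutvprprprt946t4', group 2 = '7'.

'uvwtvprprpr37644ch316803wutvprprprt946t49718424'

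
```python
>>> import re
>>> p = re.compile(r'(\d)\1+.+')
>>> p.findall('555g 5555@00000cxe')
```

['5']

`\1` is not a pattern — it's the concrete string captured by group 1, re-applied verbatim.
Scanning left to right: at [0:18] match '555g 5555@00000cxe', group 1 = '5'.
With a single group, `findall` returns only what that group captured — 1 item.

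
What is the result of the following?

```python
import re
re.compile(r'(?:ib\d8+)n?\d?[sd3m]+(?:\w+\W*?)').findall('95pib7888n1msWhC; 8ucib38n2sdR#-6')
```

['ib7888n1msWhC', 'ib38n2sdR']

Pattern: the literal 'ib', then a digit, then one or more of a literal '8' (non-capturing group); then optionally the literal 'n', then optionally a digit, then one or more of one of [sd3m]; then one or more of a word character, then zero or more of a non-word character (lazy) (non-capturing group).
Matches: at [3:16] → 'ib7888n1msWhC'; at [21:30] → 'ib38n2sdR'.
Since nothing is captured, `findall` lists the 2 matched substrings directly.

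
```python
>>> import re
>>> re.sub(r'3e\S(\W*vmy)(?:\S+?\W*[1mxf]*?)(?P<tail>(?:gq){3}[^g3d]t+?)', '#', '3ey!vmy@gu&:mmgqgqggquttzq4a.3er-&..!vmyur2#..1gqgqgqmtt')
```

'#t'

`sub` substitutes '#' at each match site.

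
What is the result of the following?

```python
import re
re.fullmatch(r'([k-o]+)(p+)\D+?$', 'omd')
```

None

`fullmatch` succeeds only if the pattern covers the string from start to end.
Here the string isn't matched end-to-end, so the call returns None.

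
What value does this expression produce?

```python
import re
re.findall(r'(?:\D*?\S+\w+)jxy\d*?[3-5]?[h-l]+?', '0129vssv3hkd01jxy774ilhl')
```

A `+?`/`*?`/`{m,n}?` starts at its minimum and grows only as far as needed for what follows to match.
`findall` yields the raw match text (1 of them) because the pattern has no groups.

['0129vssv3hkd01jxy774i']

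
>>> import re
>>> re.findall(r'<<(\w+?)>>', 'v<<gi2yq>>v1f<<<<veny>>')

['gi2yq', 'veny']

Walking the string: at [1:10] match '<<gi2yq>>', group 1 = 'gi2yq'; at [15:23] match '<<veny>>', group 1 = 'veny'.
With a single group, `findall` returns only what that group captured — 2 items.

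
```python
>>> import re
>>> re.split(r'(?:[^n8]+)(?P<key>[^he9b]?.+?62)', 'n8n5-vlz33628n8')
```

This matches one or more of any character except [n8] (non-capturing group); then optionally any character except [he9b], then one or more of any character (lazy), then the literal '62' (captured as 'key').
Matches to split on: at [3:12] → '5-vlz3362'.
`re.split` interleaves the captured-group text with the surrounding fragments.

['n8n', '362', '8n8']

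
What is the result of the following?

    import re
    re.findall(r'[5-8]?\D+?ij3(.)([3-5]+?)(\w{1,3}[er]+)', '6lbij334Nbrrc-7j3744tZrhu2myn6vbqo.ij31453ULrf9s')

`findall` packs the 3 group values into a tuple for every match.

[('3', '4', 'Nbrr'), ('1', '45', '3ULr')]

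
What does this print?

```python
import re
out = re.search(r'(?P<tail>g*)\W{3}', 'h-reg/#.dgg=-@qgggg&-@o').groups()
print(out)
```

This matches zero or more of a literal 'g' (captured as 'tail'); then exactly 3 of a non-word character.
`re.search` scans for the first position where the pattern succeeds.
The match spans [4:8] → 'g/#.'.
Captured: group 1 = 'g'.

('g',)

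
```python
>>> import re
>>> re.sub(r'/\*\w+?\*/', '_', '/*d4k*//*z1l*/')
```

Matches: at [0:7] → '/*d4k*/'; at [7:14] → '/*z1l*/'.
Every occurrence is swapped for '_'.

'__'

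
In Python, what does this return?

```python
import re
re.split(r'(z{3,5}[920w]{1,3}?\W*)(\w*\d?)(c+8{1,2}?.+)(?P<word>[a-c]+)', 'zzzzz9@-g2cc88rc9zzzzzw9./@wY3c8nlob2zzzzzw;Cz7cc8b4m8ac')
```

['', 'zzzzz9@-', 'g2c', 'c88rc9zzzzzw9./@wY3c8nlob2zzzzzw;Cz7cc8b4m8a', 'c', '']

With a capturing group present, the delimiter's captured portion is kept in the result list.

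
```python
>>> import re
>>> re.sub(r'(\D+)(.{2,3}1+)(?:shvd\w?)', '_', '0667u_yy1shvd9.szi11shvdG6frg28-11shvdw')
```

'0667__6_'

Pattern: one or more of a non-digit (captured); then 2 to 3 of any character, then one or more of a literal '1' (captured); then the literal 'sh', then the literal 'vd', then optionally a word character (non-capturing group).
Each match is replaced by '_'.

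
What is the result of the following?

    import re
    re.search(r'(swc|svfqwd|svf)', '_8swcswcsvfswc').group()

'swc'

`re.search` tries every starting position until one works.
The match spans [2:5] → 'swc'.
Captured: group 1 = 'swc'.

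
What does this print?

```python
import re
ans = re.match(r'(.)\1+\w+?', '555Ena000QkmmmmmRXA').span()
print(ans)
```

(0, 4)

A backreference is literal: `\1` must see the identical characters the first group matched.
`match` is anchored at position 0; if the pattern doesn't fit there, it returns None.
The match spans [0:4] → '555E'.
Captured: group 1 = '5'.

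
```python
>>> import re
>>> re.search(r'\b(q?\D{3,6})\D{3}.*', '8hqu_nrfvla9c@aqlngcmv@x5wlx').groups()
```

('@aqlng',)

This matches a word boundary (`\b`, zero-width); then optionally a literal 'q', then 3 to 6 of a non-digit (captured); then exactly 3 of a non-digit, then zero or more of any character.
`re.search` scans for the first position where the pattern succeeds.
The match spans [13:28] → '@aqlngcmv@x5wlx'.
Captured: group 1 = '@aqlng'.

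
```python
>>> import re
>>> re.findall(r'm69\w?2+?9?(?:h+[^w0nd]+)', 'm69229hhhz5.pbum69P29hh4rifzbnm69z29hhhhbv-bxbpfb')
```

The pattern matches the literal 'm69', then optionally a word character; then one or more of a literal '2' (lazy), then optionally a literal '9'; then one or more of the literal 'h', then one or more of any character except [w0nd] (non-capturing group).
Scanning left to right: at [0:29] → 'm69229hhhz5.pbum69P29hh4rifzb'; at [30:49] → 'm69z29hhhhbv-bxbpfb'.
With no groups in the pattern, `findall` gives back each whole match — 2 here.

['m69229hhhz5.pbum69P29hh4rifzb', 'm69z29hhhhbv-bxbpfb']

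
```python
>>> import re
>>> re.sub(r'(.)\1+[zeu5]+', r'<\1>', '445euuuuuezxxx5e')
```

`\1` has to match the exact text group 1 already captured.
Each match is replaced using the text its own group 1 captured.

'<4><x>'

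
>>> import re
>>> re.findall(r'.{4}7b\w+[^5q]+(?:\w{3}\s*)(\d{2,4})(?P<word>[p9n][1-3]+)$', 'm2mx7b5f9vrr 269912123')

Multiple groups make `findall` return tuples — one 2-tuple for the one match.

[('269', '912123')]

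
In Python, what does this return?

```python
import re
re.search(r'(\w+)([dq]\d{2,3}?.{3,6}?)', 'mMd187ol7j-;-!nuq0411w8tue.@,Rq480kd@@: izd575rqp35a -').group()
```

'mMd187ol'

This matches one or more of a word character (captured); then one of [dq], then 2 to 3 of a digit (lazy), then 3 to 6 of any character (lazy) (captured).
With the lazy modifier that quantifier settles for the fewest repetitions that let the rest of the pattern succeed (the atoms after it are unaffected and can still be greedy).
`re.search` scans for the first position where the pattern succeeds.
The match spans [0:8] → 'mMd187ol'.
Captured: group 1 = 'mM', group 2 = 'd187ol'.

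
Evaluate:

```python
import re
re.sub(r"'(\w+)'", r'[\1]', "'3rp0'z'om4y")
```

"[3rp0]z'om4y"

Matches: at [0:6] → "'3rp0'".
The replacement refers to a captured group, so each match is rewritten using its own captured text.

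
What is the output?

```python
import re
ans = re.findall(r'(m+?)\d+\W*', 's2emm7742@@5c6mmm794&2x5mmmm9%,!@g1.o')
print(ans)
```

['mm', 'mmm', 'mmmm']

Pattern: one or more of a literal 'm' (lazy) (captured); then one or more of a digit, then zero or more of a non-word character.
Scanning left to right: at [3:11] match 'mm7742@@', group 1 = 'mm'; at [14:21] match 'mmm794&', group 1 = 'mmm'; at [24:33] match 'mmmm9%,!@', group 1 = 'mmmm'.
`findall` collects group 1 from each match (3 total).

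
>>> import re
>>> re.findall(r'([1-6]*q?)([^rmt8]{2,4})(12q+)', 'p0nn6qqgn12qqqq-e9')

The pattern matches zero or more of a character in [1-6], then optionally the literal 'q' (captured); then 2 to 4 of any character except [rmt8] (captured); then the literal '12', then one or more of the literal 'q' (captured).
Walking the string: at [4:15] match '6qqgn12qqqq', groups = ('6q', 'qgn', '12qqqq').
3 groups means the one result is a tuple of 3 captured strings — 1 here.

[('6q', 'qgn', '12qqqq')]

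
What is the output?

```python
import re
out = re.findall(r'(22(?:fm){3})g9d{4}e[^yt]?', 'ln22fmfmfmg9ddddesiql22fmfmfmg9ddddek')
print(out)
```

['22fmfmfm', '22fmfmfm']

Pattern: the literal '22', then the literal 'fm' repeated 3 times (captured); then the literal 'g9', then exactly 4 of the literal 'd'; then a literal 'e', then optionally any character except [yt].
`findall` collects group 1 from each match (2 total).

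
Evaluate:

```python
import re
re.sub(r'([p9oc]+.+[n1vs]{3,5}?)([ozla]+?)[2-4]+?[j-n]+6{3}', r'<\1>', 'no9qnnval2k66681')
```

Pattern: one or more of one of [p9oc], then one or more of any character, then 3 to 5 of one of [n1vs] (lazy) (captured); then one or more of one of [ozla] (lazy) (captured); then one or more of a character in [2-4] (lazy), then one or more of a character in [j-n], then exactly 3 of the literal '6'.
`\1` in the replacement pulls in group 1's text for each match.

'n<o9qnnv>81'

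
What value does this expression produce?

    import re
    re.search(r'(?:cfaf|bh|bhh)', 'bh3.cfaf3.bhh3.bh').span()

The match spans [0:2] → 'bh'.

(0, 2)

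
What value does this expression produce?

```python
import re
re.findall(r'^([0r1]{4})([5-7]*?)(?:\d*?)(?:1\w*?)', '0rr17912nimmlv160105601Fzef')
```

[('0rr1', '')]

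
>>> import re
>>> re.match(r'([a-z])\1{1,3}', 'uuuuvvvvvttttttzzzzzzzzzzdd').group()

'uuuu'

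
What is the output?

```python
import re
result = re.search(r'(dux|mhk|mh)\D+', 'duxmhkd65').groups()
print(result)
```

('dux',)

Unlike `match`, `search` isn't anchored — it looks for the pattern anywhere in the string.
The match spans [0:7] → 'duxmhkd'.
Captured: group 1 = 'dux'.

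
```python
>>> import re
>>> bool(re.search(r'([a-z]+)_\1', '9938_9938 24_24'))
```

False

`\1` is not a pattern — it's the concrete string captured by group 1, re-applied verbatim.
Unlike `match`, `search` isn't anchored — it looks for the pattern anywhere in the string.
Here the pattern never matches, so the call returns None, and `bool(None)` is False.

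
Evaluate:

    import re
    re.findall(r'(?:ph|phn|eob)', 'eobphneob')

Branches in `(...|...)` are attempted left-to-right; the first branch that allows the whole pattern to succeed is taken.
Walking the string: at [0:3] → 'eob'; at [3:5] → 'ph'; at [6:9] → 'eob'.
Since nothing is captured, `findall` lists the 3 matched substrings directly.

['eob', 'ph', 'eob']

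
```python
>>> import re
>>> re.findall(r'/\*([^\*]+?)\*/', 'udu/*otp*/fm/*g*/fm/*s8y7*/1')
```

Walking the string: at [3:10] match '/*otp*/', group 1 = 'otp'; at [12:17] match '/*g*/', group 1 = 'g'; at [19:27] match '/*s8y7*/', group 1 = 's8y7'.
`findall` collects group 1 from each match (3 total).

['otp', 'g', 's8y7']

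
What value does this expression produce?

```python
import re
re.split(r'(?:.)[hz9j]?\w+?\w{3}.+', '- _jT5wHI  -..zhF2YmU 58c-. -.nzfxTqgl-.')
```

This matches any character (non-capturing group); then optionally one of [hz9j], then one or more of a word character (lazy); then exactly 3 of a word character, then one or more of any character.
Matches to split on: at [1:40] → ' _jT5wHI  -..zhF2YmU 58c-. -.nzfxTqgl-.'.
`split` removes every match and returns the 2 fragments in between.

['-', '']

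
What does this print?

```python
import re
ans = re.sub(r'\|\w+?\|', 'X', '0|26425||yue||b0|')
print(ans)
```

0XXX

Matches: at [1:8] → '|26425|'; at [8:13] → '|yue|'; at [13:17] → '|b0|'.
Every occurrence is swapped for 'X'.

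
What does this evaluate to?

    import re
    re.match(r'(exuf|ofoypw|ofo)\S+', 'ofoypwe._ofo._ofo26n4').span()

(0, 21)

With `match`, the pattern is implicitly anchored at the beginning.
The match spans [0:21] → 'ofoypwe._ofo._ofo26n4'.
Captured: group 1 = 'ofoypw'.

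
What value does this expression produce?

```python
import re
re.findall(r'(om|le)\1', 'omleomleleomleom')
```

`\1` is not a pattern — it's the concrete string captured by group 1, re-applied verbatim.
With a single group, `findall` returns only what that group captured — 1 item.

['le']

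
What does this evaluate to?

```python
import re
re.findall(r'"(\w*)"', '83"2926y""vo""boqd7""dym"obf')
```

['2926y', 'vo', 'boqd7', 'dym']

Because there's exactly one group, `findall` drops the full match and keeps group 1 from each hit.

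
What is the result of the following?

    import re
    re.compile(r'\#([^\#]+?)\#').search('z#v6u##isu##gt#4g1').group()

'#v6u#'

Unlike `match`, `search` isn't anchored — it looks for the pattern anywhere in the string.
The match spans [1:6] → '#v6u#'.
Captured: group 1 = 'v6u'.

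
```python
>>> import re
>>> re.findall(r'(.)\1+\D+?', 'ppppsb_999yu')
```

`\1` is not a pattern — it's the concrete string captured by group 1, re-applied verbatim.
Matches: at [0:5] match 'pppps', group 1 = 'p'; at [7:11] match '999y', group 1 = '9'.
Because there's exactly one group, `findall` drops the full match and keeps group 1 from each hit.

['p', '9']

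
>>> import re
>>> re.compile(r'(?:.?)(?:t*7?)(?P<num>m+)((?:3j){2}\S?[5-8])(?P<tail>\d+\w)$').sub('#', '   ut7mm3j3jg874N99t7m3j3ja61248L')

'   ut7mm3j3jg874N9#'

Every occurrence is swapped for '#'.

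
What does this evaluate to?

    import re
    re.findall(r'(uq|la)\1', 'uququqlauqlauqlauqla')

['uq']

The backreference `\1` re-matches whatever the first group consumed, character for character.
With a single group, `findall` returns only what that group captured — 1 item.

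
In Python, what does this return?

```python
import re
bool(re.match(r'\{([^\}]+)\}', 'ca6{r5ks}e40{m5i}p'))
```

With `match`, the pattern is implicitly anchored at the beginning.
Here position 0 doesn't satisfy it, so the call returns None, and `bool(None)` is False.

False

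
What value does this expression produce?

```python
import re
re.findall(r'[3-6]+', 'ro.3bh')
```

['3']

No capturing groups, so `findall` returns the 1 full match string.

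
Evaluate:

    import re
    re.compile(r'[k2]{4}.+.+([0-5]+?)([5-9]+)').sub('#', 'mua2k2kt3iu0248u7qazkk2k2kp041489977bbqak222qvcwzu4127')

'mua#'

This matches exactly 4 of one of [k2], then one or more of any character, then one or more of any character; then one or more of a character in [0-5] (lazy) (captured); then one or more of a character in [5-9] (captured).
Matches: at [3:54] → '2k2kt3iu0248u7qazkk2k2kp041489977bbqak222qvcwzu4127'.
`sub` substitutes '#' at each match site.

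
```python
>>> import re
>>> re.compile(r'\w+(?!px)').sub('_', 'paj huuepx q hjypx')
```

'_ _ _ _'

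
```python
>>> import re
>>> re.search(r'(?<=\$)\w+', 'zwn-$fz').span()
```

The positive lookaround only admits positions where the adjacent text matches; those characters stay outside the span.
Unlike `match`, `search` isn't anchored — it looks for the pattern anywhere in the string.
The match spans [5:7] → 'fz'.

(5, 7)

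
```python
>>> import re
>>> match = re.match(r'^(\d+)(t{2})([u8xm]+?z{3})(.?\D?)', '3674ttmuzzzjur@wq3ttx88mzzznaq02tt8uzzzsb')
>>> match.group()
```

`match` is anchored at position 0; if the pattern doesn't fit there, it returns None.
The match spans [0:13] → '3674ttmuzzzju'.

'3674ttmuzzzju'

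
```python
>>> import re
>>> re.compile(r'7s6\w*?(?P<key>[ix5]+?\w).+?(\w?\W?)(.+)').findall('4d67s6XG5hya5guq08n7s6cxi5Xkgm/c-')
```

[('5h', 'a', '5guq08n7s6cxi5Xkgm/c-')]

Pattern: a literal '7', then the literal 's6', then zero or more of a word character (lazy); then one or more of one of [ix5] (lazy), then a word character (captured as 'key'); then one or more of any character (lazy); then optionally a word character, then optionally a non-word character (captured); then one or more of any character (captured).
Scanning left to right: at [3:33] match '7s6XG5hya5guq08n7s6cxi5Xkgm/c-', groups = ('5h', 'a', '5guq08n7s6cxi5Xkgm/c-').
With 3 capturing groups, `findall` returns a 3-tuple per match.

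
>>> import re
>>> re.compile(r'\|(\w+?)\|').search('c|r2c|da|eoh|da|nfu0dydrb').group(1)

'r2c'

The match spans [1:6] → '|r2c|'.
Captured: group 1 = 'r2c'.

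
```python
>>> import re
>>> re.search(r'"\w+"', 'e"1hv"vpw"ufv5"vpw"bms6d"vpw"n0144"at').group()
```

'"1hv"'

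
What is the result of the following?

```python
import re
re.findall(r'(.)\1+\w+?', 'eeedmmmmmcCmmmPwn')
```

['e', 'm', 'm']

After group 1 captures some text, `\1` only succeeds where that same text appears again.
With a single group, `findall` returns only what that group captured — 3 items.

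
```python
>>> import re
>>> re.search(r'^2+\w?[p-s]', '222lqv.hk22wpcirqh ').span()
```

Pattern: anchored at the start of the string; then one or more of the literal '2', then optionally a word character; then a character in [p-s].
`re.search` scans for the first position where the pattern succeeds.
The match spans [0:5] → '222lq'.

(0, 5)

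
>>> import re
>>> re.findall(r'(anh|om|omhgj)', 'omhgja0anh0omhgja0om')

The regex engine tests alternatives in the order written; an earlier branch that matches wins even if a later one would match more.
One capturing group, so `findall` returns just the captured substring from each match — 4 in all.

['om', 'anh', 'om', 'om']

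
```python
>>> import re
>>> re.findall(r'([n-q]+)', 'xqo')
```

['qo']

`findall` collects group 1 from the one match (1 total).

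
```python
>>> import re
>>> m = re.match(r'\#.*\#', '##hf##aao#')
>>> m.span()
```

`match` is anchored at position 0; if the pattern doesn't fit there, it returns None.
The match spans [0:10] → '##hf##aao#'.

(0, 10)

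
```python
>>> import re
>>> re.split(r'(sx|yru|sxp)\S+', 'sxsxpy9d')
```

Matches to split on: at [0:8] → 'sxsxpy9d'.
The group in the pattern means `split` returns the separators' captures alongside the pieces.

['', 'sx', '']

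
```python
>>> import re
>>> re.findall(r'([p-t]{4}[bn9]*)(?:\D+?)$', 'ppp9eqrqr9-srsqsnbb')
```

This matches exactly 4 of a character in [p-t], then zero or more of one of [bn9] (captured); then one or more of a non-digit (lazy) (non-capturing group); then anchored at the end.
Matches: at [5:19] match 'qrqr9-srsqsnbb', group 1 = 'qrqr9'.
Because there's exactly one group, `findall` drops the full match and keeps group 1 from the one hit.

['qrqr9']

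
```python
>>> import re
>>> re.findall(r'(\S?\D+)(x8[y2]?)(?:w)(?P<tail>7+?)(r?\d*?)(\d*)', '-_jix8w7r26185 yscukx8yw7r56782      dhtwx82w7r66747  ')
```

[('-_ji', 'x8', '7', 'r', '26185'), (' yscuk', 'x8y', '7', 'r', '56782'), ('      dhtw', 'x82', '7', 'r', '66747')]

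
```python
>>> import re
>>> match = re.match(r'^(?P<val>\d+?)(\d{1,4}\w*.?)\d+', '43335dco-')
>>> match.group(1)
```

This matches anchored at the start of the string; then one or more of a digit (lazy) (captured as 'val'); then 1 to 4 of a digit, then zero or more of a word character, then optionally any character (captured); then one or more of a digit.
Because the quantifier is non-greedy, it stops expanding at the earliest point where the rest of the pattern can succeed.
`re.match` only tries the pattern at the start of the string.
The match spans [0:5] → '43335'.
Captured: group 1 = '4', group 2 = '333'.

'4'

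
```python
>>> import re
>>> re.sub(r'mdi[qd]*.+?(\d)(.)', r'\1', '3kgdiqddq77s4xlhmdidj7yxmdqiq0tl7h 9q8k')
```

A `+?`/`*?`/`{m,n}?` starts at its minimum and grows only as far as needed for what follows to match.
`\1` in the replacement pulls in group 1's text for each match.

'3kgdiqddq77s4xlh7xmdqiq0tl7h 9q8k'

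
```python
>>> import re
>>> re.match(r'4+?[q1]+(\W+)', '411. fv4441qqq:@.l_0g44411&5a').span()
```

With `match`, the pattern is implicitly anchored at the beginning.
The match spans [0:5] → '411. '.

(0, 5)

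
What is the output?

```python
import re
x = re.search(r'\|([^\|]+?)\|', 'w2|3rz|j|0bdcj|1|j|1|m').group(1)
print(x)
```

`search` walks the string left to right and returns the first match it finds.
The match spans [2:7] → '|3rz|'.
Captured: group 1 = '3rz'.

3rz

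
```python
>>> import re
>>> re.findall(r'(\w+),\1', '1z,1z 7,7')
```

The backreference `\1` re-matches whatever the first group consumed, character for character.
Walking the string: at [0:5] match '1z,1z', group 1 = '1z'; at [6:9] match '7,7', group 1 = '7'.
One capturing group, so `findall` returns just the captured substring from each match — 2 in all.

['1z', '7']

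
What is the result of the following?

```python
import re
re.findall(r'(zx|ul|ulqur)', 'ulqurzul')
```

['ul', 'ul']

Alternation isn't longest-match — the leftmost alternative that fits at this position is chosen.
Matches: at [0:2] match 'ul', group 1 = 'ul'; at [6:8] match 'ul', group 1 = 'ul'.
Because there's exactly one group, `findall` drops the full match and keeps group 1 from each hit.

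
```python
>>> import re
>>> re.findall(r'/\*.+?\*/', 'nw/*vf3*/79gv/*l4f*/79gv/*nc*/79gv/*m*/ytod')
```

['/*vf3*/', '/*l4f*/', '/*nc*/', '/*m*/']

With the lazy modifier that quantifier settles for the fewest repetitions that let the rest of the pattern succeed (the atoms after it are unaffected and can still be greedy).
Scanning left to right: at [2:9] → '/*vf3*/'; at [13:20] → '/*l4f*/'; at [24:30] → '/*nc*/'; at [34:39] → '/*m*/'.
No capturing groups, so `findall` returns the 4 full match strings.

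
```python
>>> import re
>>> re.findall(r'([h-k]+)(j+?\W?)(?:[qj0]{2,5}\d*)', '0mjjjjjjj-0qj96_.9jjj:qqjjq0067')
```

[('jjjjjj', 'j-'), ('jj', 'j:')]

2 groups means each result is a tuple of 2 captured strings — 2 here.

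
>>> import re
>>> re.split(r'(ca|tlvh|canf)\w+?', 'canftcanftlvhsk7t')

`|` is ordered: at each position the engine commits to the first alternative that works.
Matches to split on: at [0:3] → 'can'; at [5:8] → 'can'; at [9:14] → 'tlvhs'.
`re.split` interleaves the captured-group text with the surrounding fragments.

['', 'ca', 'ft', 'ca', 'f', 'tlvh', 'k7t']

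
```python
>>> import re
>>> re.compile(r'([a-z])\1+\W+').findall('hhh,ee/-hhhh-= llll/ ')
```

A backreference is literal: `\1` must see the identical characters the first group matched.
One capturing group, so `findall` returns just the captured substring from each match — 4 in all.

['h', 'e', 'h', 'l']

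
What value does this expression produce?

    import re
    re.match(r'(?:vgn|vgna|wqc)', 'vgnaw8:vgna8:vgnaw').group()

`|` is ordered: at each position the engine commits to the first alternative that works.
`re.match` only tries the pattern at the start of the string.
The match spans [0:3] → 'vgn'.

'vgn'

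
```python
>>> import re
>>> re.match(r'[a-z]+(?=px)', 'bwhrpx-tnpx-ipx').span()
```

The `(?=…)`/`(?<=…)` assertion just peeks at neighbouring text; it doesn't advance the match position.
With `match`, the pattern is implicitly anchored at the beginning.
The match spans [0:4] → 'bwhr'.

(0, 4)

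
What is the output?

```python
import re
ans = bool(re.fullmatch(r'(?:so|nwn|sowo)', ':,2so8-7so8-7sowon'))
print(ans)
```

False

`fullmatch` succeeds only if the pattern covers the string from start to end.
Here the string isn't matched end-to-end, so the call returns None, and `bool(None)` is False.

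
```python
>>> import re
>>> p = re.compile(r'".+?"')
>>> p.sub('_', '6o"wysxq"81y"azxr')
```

'6o_81y"azxr'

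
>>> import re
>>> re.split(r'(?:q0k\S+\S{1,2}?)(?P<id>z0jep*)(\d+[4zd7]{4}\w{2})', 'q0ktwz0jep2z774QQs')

['', 'z0jep', '2z774QQ', 's']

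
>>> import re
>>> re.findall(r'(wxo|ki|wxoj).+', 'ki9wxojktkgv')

With a single group, `findall` returns only what that group captured — 1 item.

['ki']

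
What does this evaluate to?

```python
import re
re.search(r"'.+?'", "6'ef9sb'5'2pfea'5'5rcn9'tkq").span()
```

(1, 8)

Because the quantifier is non-greedy, it stops expanding at the earliest point where the rest of the pattern can succeed.
`re.search` scans for the first position where the pattern succeeds.
The match spans [1:8] → "'ef9sb'".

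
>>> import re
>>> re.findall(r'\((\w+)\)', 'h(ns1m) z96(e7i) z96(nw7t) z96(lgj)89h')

['ns1m', 'e7i', 'nw7t', 'lgj']

One capturing group, so `findall` returns just the captured substring from each match — 4 in all.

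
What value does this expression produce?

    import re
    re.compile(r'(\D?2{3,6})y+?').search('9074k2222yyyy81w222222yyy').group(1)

'k2222'

The pattern matches optionally a non-digit, then 3 to 6 of a literal '2' (captured); then one or more of a literal 'y' (lazy).
Because the quantifier is non-greedy, it stops expanding at the earliest point where the rest of the pattern can succeed.
Unlike `match`, `search` isn't anchored — it looks for the pattern anywhere in the string.
The match spans [4:10] → 'k2222y'.
Captured: group 1 = 'k2222'.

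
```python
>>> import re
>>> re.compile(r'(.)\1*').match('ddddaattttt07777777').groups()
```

('d',)

The match spans [0:4] → 'dddd'.
Captured: group 1 = 'd'.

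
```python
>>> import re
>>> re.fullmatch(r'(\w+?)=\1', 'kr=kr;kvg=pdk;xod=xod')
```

`\1` is not a pattern — it's the concrete string captured by group 1, re-applied verbatim.
`re.fullmatch` requires the pattern to consume the entire string.
Here the pattern can't cover the whole string, so the call returns None.

None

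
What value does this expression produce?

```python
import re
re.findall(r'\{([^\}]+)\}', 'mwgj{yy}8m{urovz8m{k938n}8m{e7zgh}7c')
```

['yy', 'urovz8m{k938n', 'e7zgh']

`findall` collects group 1 from each match (3 total).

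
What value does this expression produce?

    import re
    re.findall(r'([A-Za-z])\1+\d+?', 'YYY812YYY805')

The backreference `\1` re-matches whatever the first group consumed, character for character.
With a single group, `findall` returns only what that group captured — 2 items.

['Y', 'Y']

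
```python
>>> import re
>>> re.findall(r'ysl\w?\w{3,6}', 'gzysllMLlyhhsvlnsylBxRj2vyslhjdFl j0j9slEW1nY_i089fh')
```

Pattern: the literal 'ysl', then optionally a word character; then 3 to 6 of a word character.
Matches: at [2:12] → 'ysllMLlyhh'; at [25:33] → 'yslhjdFl'.
Since nothing is captured, `findall` lists the 2 matched substrings directly.

['ysllMLlyhh', 'yslhjdFl']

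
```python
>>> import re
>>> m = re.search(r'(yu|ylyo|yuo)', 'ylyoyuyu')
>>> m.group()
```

The match spans [0:4] → 'ylyo'.

'ylyo'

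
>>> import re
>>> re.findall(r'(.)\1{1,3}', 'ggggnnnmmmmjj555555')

['g', 'n', 'm', 'j', '5', '5']

A backreference is literal: `\1` must see the identical characters the first group matched.
Matches: at [0:4] match 'gggg', group 1 = 'g'; at [4:7] match 'nnn', group 1 = 'n'; at [7:11] match 'mmmm', group 1 = 'm'; at [11:13] match 'jj', group 1 = 'j'; at [13:17] match '5555', group 1 = '5'; ….
`findall` collects group 1 from each match (6 total).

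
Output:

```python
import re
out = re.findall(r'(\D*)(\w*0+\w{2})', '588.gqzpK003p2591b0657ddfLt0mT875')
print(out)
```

Pattern: zero or more of a non-digit (captured); then zero or more of a word character, then one or more of the literal '0', then exactly 2 of a word character (captured).
Walking the string: at [3:30] match '.gqzpK003p2591b0657ddfLt0mT', groups = ('.gqzpK', '003p2591b0657ddfLt0mT').
`findall` packs the 2 group values into a tuple for every match.

[('.gqzpK', '003p2591b0657ddfLt0mT')]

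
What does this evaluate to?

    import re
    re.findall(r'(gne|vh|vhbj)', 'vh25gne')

['vh', 'gne']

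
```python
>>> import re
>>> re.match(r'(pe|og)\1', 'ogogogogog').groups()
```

('og',)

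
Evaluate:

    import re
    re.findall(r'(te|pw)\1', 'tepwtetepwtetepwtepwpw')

['te', 'te', 'pw']

`\1` is not a pattern — it's the concrete string captured by group 1, re-applied verbatim.
Matches: at [4:8] match 'tete', group 1 = 'te'; at [10:14] match 'tete', group 1 = 'te'; at [18:22] match 'pwpw', group 1 = 'pw'.
With a single group, `findall` returns only what that group captured — 3 items.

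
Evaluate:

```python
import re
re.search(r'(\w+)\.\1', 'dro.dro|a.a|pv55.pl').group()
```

After group 1 captures some text, `\1` only succeeds where that same text appears again.
`re.search` tries every starting position until one works.
The match spans [0:7] → 'dro.dro'.
Captured: group 1 = 'dro'.

'dro.dro'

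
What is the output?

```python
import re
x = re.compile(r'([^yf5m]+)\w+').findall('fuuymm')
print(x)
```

['uu']

This matches one or more of any character except [yf5m] (captured); then one or more of a word character.
Scanning left to right: at [1:6] match 'uuymm', group 1 = 'uu'.
With a single group, `findall` returns only what that group captured — 1 item.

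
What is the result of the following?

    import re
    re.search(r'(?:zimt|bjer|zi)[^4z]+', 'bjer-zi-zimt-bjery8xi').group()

'bjer-'

Unlike `match`, `search` isn't anchored — it looks for the pattern anywhere in the string.
The match spans [0:5] → 'bjer-'.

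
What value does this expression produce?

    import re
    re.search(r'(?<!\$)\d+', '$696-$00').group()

'96'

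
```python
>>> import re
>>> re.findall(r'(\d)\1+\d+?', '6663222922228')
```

['6', '2', '2']

`\1` has to match the exact text group 1 already captured.
Walking the string: at [0:4] match '6663', group 1 = '6'; at [4:8] match '2229', group 1 = '2'; at [8:13] match '22228', group 1 = '2'.
With a single group, `findall` returns only what that group captured — 3 items.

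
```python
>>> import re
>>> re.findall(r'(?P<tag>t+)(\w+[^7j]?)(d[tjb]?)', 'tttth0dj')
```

[('tttt', 'h0', 'dj')]

With 3 capturing groups, `findall` returns a 3-tuple per match.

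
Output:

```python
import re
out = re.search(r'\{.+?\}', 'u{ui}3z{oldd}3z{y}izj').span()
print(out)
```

(1, 5)

`search` walks the string left to right and returns the first match it finds.
The match spans [1:5] → '{ui}'.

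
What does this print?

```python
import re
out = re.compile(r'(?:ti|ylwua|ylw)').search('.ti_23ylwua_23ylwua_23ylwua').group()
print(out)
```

`re.search` tries every starting position until one works.
The match spans [1:3] → 'ti'.

ti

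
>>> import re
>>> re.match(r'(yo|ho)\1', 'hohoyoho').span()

A backreference is literal: `\1` must see the identical characters the first group matched.
`re.match` won't scan ahead — the pattern has to work from the very first character.
The match spans [0:4] → 'hoho'.
Captured: group 1 = 'ho'.

(0, 4)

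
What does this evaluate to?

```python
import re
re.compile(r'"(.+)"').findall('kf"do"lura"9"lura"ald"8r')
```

Matches: at [2:22] match '"do"lura"9"lura"ald"', group 1 = 'do"lura"9"lura"ald'.
`findall` collects group 1 from the one match (1 total).

['do"lura"9"lura"ald']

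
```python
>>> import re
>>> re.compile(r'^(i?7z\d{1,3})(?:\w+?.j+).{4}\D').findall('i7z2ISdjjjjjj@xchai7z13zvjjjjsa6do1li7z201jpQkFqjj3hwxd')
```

['i7z2']

One capturing group, so `findall` returns just the captured substring from the one match — 1 in all.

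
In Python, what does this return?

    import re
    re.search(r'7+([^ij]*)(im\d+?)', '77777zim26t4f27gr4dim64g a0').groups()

('z', 'im2')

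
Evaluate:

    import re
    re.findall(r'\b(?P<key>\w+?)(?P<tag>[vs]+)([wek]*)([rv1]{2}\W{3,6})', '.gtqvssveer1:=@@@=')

This matches a word boundary (`\b`, zero-width); then one or more of a word character (lazy) (captured as 'key'); then one or more of one of [vs] (captured as 'tag'); then zero or more of one of [wek] (captured); then exactly 2 of one of [rv1], then 3 to 6 of a non-word character (captured).
Lazy quantifiers expand one character at a time until the remainder of the pattern can match.
Walking the string: at [1:18] match 'gtqvssveer1:=@@@=', groups = ('gtq', 'vssv', 'ee', 'r1:=@@@=').
4 groups means the one result is a tuple of 4 captured strings — 1 here.

[('gtq', 'vssv', 'ee', 'r1:=@@@=')]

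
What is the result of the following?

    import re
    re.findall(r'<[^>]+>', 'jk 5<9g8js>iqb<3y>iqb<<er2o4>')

['<9g8js>', '<3y>', '<<er2o4>']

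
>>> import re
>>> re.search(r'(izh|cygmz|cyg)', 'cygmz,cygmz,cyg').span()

`|` is ordered: at each position the engine commits to the first alternative that works.
`re.search` scans for the first position where the pattern succeeds.
The match spans [0:5] → 'cygmz'.
Captured: group 1 = 'cygmz'.

(0, 5)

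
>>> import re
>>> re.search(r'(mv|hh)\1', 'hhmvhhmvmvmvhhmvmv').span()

`\1` is not a pattern — it's the concrete string captured by group 1, re-applied verbatim.
The match spans [6:10] → 'mvmv'.

(6, 10)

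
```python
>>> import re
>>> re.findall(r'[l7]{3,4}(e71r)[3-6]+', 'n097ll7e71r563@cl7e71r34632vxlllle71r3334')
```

Pattern: 3 to 4 of one of [l7]; then the literal 'e7', then the literal '1r' (captured); then one or more of a character in [3-6].
Walking the string: at [3:14] match '7ll7e71r563', group 1 = 'e71r'; at [29:41] match 'lllle71r3334', group 1 = 'e71r'.
One capturing group, so `findall` returns just the captured substring from each match — 2 in all.

['e71r', 'e71r']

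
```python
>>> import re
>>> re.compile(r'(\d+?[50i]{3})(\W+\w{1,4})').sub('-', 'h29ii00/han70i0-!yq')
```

'h29ii00/han-'

The pattern matches one or more of a digit (lazy), then exactly 3 of one of [50i] (captured); then one or more of a non-word character, then 1 to 4 of a word character (captured).
Each match is replaced by '-'.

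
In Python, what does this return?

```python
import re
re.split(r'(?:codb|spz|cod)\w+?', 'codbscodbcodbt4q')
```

Branches in `(...|...)` are attempted left-to-right; the first branch that allows the whole pattern to succeed is taken.
Matches to split on: at [0:5] → 'codbs'; at [5:10] → 'codbc'.
The string is cut at each match, leaving 3 pieces.

['', '', 'odbt4q']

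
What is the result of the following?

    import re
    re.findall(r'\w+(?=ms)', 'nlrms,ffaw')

['nlr']

The lookaround is zero-width — it requires the adjacent text to match without consuming it, so the asserted text isn't part of the match.
`findall` yields the raw match text (1 of them) because the pattern has no groups.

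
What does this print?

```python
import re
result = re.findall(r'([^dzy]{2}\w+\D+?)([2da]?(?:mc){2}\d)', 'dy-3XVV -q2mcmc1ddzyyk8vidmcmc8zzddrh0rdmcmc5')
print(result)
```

[('-3XVV -q', '2mcmc1'), ('k8vidmcmc8zzddrh0rd', 'mcmc5')]

Pattern: exactly 2 of any character except [dzy], then one or more of a word character, then one or more of a non-digit (lazy) (captured); then optionally one of [2da], then the literal 'mc' repeated 2 times, then a digit (captured).
Walking the string: at [2:16] match '-3XVV -q2mcmc1', groups = ('-3XVV -q', '2mcmc1'); at [21:45] match 'k8vidmcmc8zzddrh0rdmcmc5', groups = ('k8vidmcmc8zzddrh0rd', 'mcmc5').
Multiple groups make `findall` return tuples — one 2-tuple for each match.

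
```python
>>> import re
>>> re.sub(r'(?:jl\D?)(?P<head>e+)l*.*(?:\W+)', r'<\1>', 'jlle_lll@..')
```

This matches the literal 'jl', then optionally a non-digit (non-capturing group); then one or more of a literal 'e' (captured as 'head'); then zero or more of the literal 'l', then zero or more of any character; then one or more of a non-word character (non-capturing group).
Matches: at [0:11] → 'jlle_lll@..'.
Each match is replaced using the text its own group 1 captured.

'<e>'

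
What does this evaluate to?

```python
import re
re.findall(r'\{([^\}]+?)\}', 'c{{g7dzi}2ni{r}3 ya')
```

['{g7dzi', 'r']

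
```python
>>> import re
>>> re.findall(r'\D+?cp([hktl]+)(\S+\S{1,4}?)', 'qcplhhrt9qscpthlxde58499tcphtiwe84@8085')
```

The pattern matches one or more of a non-digit (lazy), then the literal 'cp'; then one or more of one of [hktl] (captured); then one or more of a non-whitespace character, then 1 to 4 of a non-whitespace character (lazy) (captured).
Walking the string: at [0:39] match 'qcplhhrt9qscpthlxde58499tcphtiwe84@8085', groups = ('lhh', 'rt9qscpthlxde58499tcphtiwe84@8085').
2 groups means the one result is a tuple of 2 captured strings — 1 here.

[('lhh', 'rt9qscpthlxde58499tcphtiwe84@8085')]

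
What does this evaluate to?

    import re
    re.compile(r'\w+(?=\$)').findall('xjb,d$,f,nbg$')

['d', 'nbg']

The `(?=…)`/`(?<=…)` assertion just peeks at neighbouring text; it doesn't advance the match position.
Matches: at [4:5] → 'd'; at [9:12] → 'nbg'.
`findall` yields the raw match text (2 of them) because the pattern has no groups.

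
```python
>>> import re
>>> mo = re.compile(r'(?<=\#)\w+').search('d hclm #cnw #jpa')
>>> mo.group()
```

'cnw'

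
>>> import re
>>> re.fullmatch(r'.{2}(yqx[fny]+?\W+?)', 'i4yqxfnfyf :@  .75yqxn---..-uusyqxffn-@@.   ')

None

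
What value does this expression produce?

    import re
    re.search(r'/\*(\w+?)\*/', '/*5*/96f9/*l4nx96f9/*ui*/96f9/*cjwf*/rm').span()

The match spans [0:5] → '/*5*/'.

(0, 5)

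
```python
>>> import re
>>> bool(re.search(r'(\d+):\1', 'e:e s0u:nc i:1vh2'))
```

`\1` has to match the exact text group 1 already captured.
`re.search` tries every starting position until one works.
Here the pattern never matches, so the call returns None, and `bool(None)` is False.

False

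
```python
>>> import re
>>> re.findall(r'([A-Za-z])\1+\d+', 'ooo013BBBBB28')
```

['o', 'B']

`\1` is not a pattern — it's the concrete string captured by group 1, re-applied verbatim.
Matches: at [0:6] match 'ooo013', group 1 = 'o'; at [6:13] match 'BBBBB28', group 1 = 'B'.
Because there's exactly one group, `findall` drops the full match and keeps group 1 from each hit.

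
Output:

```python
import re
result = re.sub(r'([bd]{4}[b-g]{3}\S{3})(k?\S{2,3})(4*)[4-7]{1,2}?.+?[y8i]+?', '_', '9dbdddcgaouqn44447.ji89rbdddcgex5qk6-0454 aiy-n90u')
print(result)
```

9_89r_y-n90u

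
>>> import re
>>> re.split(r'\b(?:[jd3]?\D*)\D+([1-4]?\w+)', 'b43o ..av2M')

['', '43o', '', '2M', '']

`re.split` interleaves the captured-group text with the surrounding fragments.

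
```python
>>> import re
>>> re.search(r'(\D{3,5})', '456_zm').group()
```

The match spans [3:6] → '_zm'.

'_zm'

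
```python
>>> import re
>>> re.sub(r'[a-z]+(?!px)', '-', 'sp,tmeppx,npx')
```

`(?!…)`/`(?<!…)` only lets a position through if the neighbouring text does NOT match; no characters are consumed.
Matches: at [0:2] → 'sp'; at [3:9] → 'tmeppx'; at [10:13] → 'npx'.
Every occurrence is swapped for '-'.

'-,-,-'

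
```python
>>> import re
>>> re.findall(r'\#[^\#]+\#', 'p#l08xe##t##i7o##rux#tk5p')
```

Walking the string: at [1:8] → '#l08xe#'; at [8:11] → '#t#'; at [11:16] → '#i7o#'; at [16:21] → '#rux#'.
`findall` yields the raw match text (4 of them) because the pattern has no groups.

['#l08xe#', '#t#', '#i7o#', '#rux#']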